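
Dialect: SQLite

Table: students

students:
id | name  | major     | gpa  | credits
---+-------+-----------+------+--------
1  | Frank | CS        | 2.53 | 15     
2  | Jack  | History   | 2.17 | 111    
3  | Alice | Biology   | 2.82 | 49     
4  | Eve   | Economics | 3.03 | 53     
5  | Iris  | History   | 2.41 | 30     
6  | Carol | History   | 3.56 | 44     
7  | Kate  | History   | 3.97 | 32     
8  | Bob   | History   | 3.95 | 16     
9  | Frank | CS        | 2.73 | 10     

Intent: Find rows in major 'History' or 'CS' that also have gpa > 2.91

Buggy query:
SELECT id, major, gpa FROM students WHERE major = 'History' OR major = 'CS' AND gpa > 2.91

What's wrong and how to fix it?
Bug: AND binds tighter than OR, so this parses as major = 'History' OR (major = 'CS' AND gpa > 2.91)

Fix: Add parentheses around the OR so the AND applies to both alternatives

Corrected query:
SELECT id, major, gpa FROM students WHERE (major = 'History' OR major = 'CS') AND gpa > 2.91

Result:
id | major   | gpa 
---+---------+-----
6  | History | 3.56
7  | History | 3.97
8  | History | 3.95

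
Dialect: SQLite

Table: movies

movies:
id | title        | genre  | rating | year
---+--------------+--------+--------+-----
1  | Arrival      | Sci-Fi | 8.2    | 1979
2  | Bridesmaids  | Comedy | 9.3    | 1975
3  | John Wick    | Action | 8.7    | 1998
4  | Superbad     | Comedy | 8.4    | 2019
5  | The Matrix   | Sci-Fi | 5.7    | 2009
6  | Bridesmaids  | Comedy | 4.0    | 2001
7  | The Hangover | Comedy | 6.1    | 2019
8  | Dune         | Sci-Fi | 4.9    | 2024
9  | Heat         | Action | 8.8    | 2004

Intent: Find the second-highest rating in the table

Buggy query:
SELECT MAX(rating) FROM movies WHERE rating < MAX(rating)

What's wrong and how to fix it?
Bug: MAX(rating) on the right of the comparison is an aggregate-in-WHERE error

Fix: Compute the overall MAX in a subquery, then take MAX of rows below it

Corrected query:
SELECT MAX(rating) FROM movies WHERE rating < (SELECT MAX(rating) FROM movies)

Result:
MAX(rating)
-----------
8.8        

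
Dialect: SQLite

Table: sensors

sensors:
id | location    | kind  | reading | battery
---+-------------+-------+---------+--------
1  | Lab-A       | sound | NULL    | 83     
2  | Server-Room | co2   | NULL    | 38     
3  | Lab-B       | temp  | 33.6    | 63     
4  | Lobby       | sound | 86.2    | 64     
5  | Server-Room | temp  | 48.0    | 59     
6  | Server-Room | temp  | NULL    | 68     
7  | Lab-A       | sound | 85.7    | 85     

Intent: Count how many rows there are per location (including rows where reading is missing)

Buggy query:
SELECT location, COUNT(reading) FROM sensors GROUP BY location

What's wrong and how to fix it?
Bug: COUNT(column) counts non-NULL values only; rows with NULL reading aren't counted

Fix: Replace COUNT(reading) with COUNT(*)

Corrected query:
SELECT location, COUNT(*) FROM sensors GROUP BY location

Result:
location    | COUNT(*)
------------+---------
Lab-A       | 2       
Lab-B       | 1       
Lobby       | 1       
Server-Room | 3       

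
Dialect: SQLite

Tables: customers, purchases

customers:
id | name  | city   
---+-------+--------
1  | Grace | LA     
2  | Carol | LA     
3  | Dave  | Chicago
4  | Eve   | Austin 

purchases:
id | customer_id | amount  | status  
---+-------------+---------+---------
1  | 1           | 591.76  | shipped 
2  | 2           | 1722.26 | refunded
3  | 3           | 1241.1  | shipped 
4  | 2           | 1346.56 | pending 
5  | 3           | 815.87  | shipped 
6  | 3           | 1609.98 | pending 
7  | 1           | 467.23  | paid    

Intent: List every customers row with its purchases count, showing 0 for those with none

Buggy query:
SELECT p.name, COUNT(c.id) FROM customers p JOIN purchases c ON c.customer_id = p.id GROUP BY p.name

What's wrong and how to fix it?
Bug: An inner join excludes parents with zero children

Fix: Use LEFT JOIN so parents without children still appear (COUNT(c.id) gives 0)

Corrected query:
SELECT p.name, COUNT(c.id) FROM customers p LEFT JOIN purchases c ON c.customer_id = p.id GROUP BY p.name

Result:
name  | COUNT(c.id)
------+------------
Carol | 2          
Dave  | 3          
Eve   | 0          
Grace | 2          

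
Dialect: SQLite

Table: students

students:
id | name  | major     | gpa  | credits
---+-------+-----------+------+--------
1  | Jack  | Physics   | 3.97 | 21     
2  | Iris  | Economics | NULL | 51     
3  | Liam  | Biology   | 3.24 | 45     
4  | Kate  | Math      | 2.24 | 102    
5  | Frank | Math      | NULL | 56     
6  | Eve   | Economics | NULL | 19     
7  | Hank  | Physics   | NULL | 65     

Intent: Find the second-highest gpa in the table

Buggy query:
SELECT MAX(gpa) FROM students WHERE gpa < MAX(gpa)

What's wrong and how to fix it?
Bug: The inner MAX is an aggregate inside WHERE, which is not allowed

Fix: Compute the overall MAX in a subquery, then take MAX of rows below it

Corrected query:
SELECT MAX(gpa) FROM students WHERE gpa < (SELECT MAX(gpa) FROM students)

Result:
MAX(gpa)
--------
3.24    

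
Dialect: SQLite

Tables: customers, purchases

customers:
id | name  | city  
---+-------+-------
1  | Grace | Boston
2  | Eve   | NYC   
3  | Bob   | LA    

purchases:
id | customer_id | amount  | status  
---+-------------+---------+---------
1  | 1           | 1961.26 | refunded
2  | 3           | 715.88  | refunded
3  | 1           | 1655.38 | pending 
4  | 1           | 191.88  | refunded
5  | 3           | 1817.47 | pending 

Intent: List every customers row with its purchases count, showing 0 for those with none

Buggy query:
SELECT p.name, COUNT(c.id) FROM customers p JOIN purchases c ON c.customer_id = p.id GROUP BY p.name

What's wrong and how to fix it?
Bug: An inner join excludes parents with zero children

Fix: Switch to LEFT JOIN to retain unmatched parent rows

Corrected query:
SELECT p.name, COUNT(c.id) FROM customers p LEFT JOIN purchases c ON c.customer_id = p.id GROUP BY p.name

Result:
name  | COUNT(c.id)
------+------------
Bob   | 2          
Eve   | 0          
Grace | 3          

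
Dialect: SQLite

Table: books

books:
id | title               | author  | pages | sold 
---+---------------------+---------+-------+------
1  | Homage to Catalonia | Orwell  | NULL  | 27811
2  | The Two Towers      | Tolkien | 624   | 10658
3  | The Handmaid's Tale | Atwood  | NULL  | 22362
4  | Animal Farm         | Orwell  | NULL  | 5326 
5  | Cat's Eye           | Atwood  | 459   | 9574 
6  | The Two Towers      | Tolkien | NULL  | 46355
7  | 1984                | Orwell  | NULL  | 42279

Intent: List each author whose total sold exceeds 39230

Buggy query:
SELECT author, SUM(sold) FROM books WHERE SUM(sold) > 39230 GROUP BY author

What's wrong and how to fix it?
Bug: SUM(sold) is an aggregate, but WHERE filters rows before aggregation

Fix: Move the aggregate condition to a HAVING clause

Corrected query:
SELECT author, SUM(sold) FROM books GROUP BY author HAVING SUM(sold) > 39230

Result:
author  | SUM(sold)
--------+----------
Orwell  | 75416    
Tolkien | 57013    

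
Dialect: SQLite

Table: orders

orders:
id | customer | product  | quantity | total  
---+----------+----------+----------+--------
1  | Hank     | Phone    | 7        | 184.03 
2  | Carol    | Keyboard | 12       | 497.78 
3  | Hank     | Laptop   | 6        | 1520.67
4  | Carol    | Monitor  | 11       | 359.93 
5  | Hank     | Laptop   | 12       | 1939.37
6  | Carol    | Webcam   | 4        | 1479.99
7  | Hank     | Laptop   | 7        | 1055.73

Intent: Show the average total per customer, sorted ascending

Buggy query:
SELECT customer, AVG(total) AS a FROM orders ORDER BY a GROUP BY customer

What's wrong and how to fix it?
Bug: ORDER BY appears before GROUP BY; SQL clause order requires GROUP BY first

Fix: Move ORDER BY to the end, after GROUP BY

Corrected query:
SELECT customer, AVG(total) AS a FROM orders GROUP BY customer ORDER BY a

Result:
customer | a         
---------+-----------
Carol    | 779.233333
Hank     | 1174.95   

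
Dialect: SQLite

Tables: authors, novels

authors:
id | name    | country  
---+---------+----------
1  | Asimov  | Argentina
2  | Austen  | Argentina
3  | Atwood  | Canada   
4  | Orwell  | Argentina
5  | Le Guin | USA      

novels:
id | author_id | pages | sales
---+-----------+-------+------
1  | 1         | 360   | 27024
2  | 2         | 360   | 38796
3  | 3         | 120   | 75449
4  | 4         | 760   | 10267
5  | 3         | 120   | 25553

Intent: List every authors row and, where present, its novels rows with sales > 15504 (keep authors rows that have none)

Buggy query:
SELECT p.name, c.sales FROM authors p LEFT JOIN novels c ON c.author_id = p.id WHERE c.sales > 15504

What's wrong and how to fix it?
Bug: A WHERE condition on the right-hand table after LEFT JOIN drops unmatched parents

Fix: Move the right-table condition into the ON clause so unmatched parents are kept

Corrected query:
SELECT p.name, c.sales FROM authors p LEFT JOIN novels c ON c.author_id = p.id AND c.sales > 15504

Result:
name    | sales
--------+------
Asimov  | 27024
Austen  | 38796
Atwood  | 25553
Atwood  | 75449
Orwell  | NULL 
Le Guin | NULL 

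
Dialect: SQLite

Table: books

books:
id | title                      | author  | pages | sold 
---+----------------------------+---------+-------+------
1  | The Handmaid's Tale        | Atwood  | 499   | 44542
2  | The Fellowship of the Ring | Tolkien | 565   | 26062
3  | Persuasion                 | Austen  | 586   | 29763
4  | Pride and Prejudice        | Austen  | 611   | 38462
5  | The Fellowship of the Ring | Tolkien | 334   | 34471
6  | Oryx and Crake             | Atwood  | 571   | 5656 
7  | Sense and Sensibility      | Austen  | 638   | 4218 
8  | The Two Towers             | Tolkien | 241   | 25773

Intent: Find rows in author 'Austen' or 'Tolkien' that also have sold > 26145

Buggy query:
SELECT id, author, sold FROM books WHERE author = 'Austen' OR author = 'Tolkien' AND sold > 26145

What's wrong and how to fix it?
Bug: AND binds tighter than OR, so this parses as author = 'Austen' OR (author = 'Tolkien' AND sold > 26145)

Fix: Add parentheses around the OR so the AND applies to both alternatives

Corrected query:
SELECT id, author, sold FROM books WHERE (author = 'Austen' OR author = 'Tolkien') AND sold > 26145

Result:
id | author  | sold 
---+---------+------
3  | Austen  | 29763
4  | Austen  | 38462
5  | Tolkien | 34471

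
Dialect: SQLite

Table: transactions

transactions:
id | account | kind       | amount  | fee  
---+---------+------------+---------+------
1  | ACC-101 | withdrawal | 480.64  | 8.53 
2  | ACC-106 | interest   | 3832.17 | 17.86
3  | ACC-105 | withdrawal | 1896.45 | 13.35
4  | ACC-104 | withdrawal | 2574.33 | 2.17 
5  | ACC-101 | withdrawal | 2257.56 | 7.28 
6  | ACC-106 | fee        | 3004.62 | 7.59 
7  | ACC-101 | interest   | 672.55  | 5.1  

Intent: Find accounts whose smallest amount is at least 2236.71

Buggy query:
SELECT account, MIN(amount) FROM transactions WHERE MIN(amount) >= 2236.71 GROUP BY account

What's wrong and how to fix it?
Bug: Aggregates like MIN are computed per group after WHERE runs

Fix: Use HAVING for the per-group MIN condition

Corrected query:
SELECT account, MIN(amount) FROM transactions GROUP BY account HAVING MIN(amount) >= 2236.71

Result:
account | MIN(amount)
--------+------------
ACC-104 | 2574.33    
ACC-106 | 3004.62    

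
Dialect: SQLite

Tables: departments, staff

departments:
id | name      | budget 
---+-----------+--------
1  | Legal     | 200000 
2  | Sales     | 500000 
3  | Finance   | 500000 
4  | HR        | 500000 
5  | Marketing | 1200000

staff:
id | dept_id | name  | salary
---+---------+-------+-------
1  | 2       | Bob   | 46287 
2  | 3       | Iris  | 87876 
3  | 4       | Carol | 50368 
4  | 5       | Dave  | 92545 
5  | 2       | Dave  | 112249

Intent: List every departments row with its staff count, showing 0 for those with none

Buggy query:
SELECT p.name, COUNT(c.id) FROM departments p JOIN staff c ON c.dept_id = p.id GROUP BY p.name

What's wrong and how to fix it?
Bug: An inner join excludes parents with zero children

Fix: Switch to LEFT JOIN to retain unmatched parent rows

Corrected query:
SELECT p.name, COUNT(c.id) FROM departments p LEFT JOIN staff c ON c.dept_id = p.id GROUP BY p.name

Result:
name      | COUNT(c.id)
----------+------------
Finance   | 1          
HR        | 1          
Legal     | 0          
Marketing | 1          
Sales     | 2          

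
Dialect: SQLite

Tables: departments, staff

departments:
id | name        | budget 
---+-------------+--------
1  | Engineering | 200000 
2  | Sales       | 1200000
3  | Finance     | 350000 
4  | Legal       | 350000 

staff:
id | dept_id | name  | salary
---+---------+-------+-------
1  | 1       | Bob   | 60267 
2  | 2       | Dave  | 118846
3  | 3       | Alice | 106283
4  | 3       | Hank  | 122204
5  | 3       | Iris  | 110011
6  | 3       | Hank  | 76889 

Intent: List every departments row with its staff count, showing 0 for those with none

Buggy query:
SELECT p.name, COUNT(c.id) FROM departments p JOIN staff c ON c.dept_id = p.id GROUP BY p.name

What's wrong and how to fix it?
Bug: INNER JOIN drops departments rows that have no matching staff rows

Fix: Use LEFT JOIN so parents without children still appear (COUNT(c.id) gives 0)

Corrected query:
SELECT p.name, COUNT(c.id) FROM departments p LEFT JOIN staff c ON c.dept_id = p.id GROUP BY p.name

Result:
name        | COUNT(c.id)
------------+------------
Engineering | 1          
Finance     | 4          
Legal       | 0          
Sales       | 1          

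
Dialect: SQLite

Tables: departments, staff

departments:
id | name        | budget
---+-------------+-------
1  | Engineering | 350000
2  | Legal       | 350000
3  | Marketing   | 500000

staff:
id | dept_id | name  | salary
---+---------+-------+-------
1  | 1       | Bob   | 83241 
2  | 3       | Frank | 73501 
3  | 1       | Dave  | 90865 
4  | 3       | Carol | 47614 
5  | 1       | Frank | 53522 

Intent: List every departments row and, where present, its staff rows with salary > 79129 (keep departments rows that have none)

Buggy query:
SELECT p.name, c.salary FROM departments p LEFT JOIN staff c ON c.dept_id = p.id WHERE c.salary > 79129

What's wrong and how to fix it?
Bug: A WHERE condition on the right-hand table after LEFT JOIN drops unmatched parents

Fix: Move the right-table condition into the ON clause so unmatched parents are kept

Corrected query:
SELECT p.name, c.salary FROM departments p LEFT JOIN staff c ON c.dept_id = p.id AND c.salary > 79129

Result:
name        | salary
------------+-------
Engineering | 83241 
Engineering | 90865 
Legal       | NULL  
Marketing   | NULL  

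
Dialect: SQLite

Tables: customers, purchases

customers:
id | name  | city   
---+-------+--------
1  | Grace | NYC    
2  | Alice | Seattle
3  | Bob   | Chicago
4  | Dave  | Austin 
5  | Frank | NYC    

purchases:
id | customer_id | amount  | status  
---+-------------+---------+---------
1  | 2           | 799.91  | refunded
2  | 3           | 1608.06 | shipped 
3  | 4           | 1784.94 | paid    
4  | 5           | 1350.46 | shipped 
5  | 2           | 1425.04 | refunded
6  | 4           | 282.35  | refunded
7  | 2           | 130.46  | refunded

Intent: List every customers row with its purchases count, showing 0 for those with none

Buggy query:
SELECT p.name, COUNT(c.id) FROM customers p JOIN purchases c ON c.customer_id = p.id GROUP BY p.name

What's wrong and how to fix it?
Bug: An inner join excludes parents with zero children

Fix: Use LEFT JOIN so parents without children still appear (COUNT(c.id) gives 0)

Corrected query:
SELECT p.name, COUNT(c.id) FROM customers p LEFT JOIN purchases c ON c.customer_id = p.id GROUP BY p.name

Result:
name  | COUNT(c.id)
------+------------
Alice | 3          
Bob   | 1          
Dave  | 2          
Frank | 1          
Grace | 0          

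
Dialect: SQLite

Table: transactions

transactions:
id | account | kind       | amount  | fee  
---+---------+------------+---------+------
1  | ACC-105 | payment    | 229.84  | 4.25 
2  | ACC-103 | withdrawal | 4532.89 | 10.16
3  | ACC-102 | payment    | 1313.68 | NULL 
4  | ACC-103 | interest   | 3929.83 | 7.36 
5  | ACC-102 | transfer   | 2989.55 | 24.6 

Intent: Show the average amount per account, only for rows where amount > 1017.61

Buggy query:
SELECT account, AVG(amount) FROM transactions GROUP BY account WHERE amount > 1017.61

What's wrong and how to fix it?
Bug: Row-level WHERE must come before GROUP BY in the clause order

Fix: Move the WHERE clause before GROUP BY

Corrected query:
SELECT account, AVG(amount) FROM transactions WHERE amount > 1017.61 GROUP BY account

Result:
account | AVG(amount)
--------+------------
ACC-102 | 2151.615   
ACC-103 | 4231.36    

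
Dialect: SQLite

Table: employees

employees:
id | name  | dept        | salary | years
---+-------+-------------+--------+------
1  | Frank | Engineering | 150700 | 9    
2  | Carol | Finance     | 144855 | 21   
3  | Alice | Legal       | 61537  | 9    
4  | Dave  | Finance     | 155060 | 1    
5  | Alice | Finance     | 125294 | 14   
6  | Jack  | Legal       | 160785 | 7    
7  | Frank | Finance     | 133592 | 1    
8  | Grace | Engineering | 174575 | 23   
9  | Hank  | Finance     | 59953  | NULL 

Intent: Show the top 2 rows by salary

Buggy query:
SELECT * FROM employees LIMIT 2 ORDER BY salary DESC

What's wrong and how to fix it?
Bug: LIMIT must come after ORDER BY

Fix: Sort with ORDER BY, then apply LIMIT

Corrected query:
SELECT * FROM employees ORDER BY salary DESC LIMIT 2

Result:
id | name  | dept        | salary | years
---+-------+-------------+--------+------
8  | Grace | Engineering | 174575 | 23   
6  | Jack  | Legal       | 160785 | 7    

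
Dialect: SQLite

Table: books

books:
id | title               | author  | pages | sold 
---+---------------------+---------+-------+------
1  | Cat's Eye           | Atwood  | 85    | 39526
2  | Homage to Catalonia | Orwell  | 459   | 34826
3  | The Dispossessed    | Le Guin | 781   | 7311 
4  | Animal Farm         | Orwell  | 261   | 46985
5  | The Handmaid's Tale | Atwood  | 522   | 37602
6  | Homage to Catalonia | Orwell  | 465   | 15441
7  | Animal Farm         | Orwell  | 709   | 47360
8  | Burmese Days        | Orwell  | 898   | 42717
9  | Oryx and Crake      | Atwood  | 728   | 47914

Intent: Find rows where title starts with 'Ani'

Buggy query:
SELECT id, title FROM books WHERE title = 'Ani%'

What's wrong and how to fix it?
Bug: Wildcards only work with LIKE; '=' treats '%' as a literal character

Fix: Replace '=' with LIKE so 'Ani%' is treated as a pattern

Corrected query:
SELECT id, title FROM books WHERE title LIKE 'Ani%'

Result:
id | title      
---+------------
4  | Animal Farm
7  | Animal Farm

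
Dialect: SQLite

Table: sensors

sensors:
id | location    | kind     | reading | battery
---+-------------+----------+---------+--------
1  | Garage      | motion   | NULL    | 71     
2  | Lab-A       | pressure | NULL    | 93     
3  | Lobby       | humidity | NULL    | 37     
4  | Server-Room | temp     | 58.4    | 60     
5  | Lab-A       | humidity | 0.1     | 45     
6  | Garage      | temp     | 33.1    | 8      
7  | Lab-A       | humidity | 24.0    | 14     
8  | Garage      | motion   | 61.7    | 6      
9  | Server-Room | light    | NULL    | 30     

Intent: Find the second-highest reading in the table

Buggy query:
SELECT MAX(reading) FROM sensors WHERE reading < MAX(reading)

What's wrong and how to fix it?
Bug: MAX(reading) on the right of the comparison is an aggregate-in-WHERE error

Fix: Compute the overall MAX in a subquery, then take MAX of rows below it

Corrected query:
SELECT MAX(reading) FROM sensors WHERE reading < (SELECT MAX(reading) FROM sensors)

Result:
MAX(reading)
------------
58.4        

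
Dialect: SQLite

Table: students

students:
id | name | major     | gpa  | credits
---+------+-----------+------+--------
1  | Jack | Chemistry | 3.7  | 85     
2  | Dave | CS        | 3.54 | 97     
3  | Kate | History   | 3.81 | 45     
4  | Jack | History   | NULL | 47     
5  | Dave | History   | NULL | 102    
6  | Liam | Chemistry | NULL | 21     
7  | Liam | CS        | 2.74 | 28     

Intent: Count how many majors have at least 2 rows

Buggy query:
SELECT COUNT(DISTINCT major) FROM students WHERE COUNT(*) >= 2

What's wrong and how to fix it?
Bug: WHERE filters individual rows, not groups, so a group-level COUNT is invalid there

Fix: Use a subquery that GROUPs and filters with HAVING, then count its rows

Corrected query:
SELECT COUNT(*) FROM (SELECT major FROM students GROUP BY major HAVING COUNT(*) >= 2)

Result:
COUNT(*)
--------
3       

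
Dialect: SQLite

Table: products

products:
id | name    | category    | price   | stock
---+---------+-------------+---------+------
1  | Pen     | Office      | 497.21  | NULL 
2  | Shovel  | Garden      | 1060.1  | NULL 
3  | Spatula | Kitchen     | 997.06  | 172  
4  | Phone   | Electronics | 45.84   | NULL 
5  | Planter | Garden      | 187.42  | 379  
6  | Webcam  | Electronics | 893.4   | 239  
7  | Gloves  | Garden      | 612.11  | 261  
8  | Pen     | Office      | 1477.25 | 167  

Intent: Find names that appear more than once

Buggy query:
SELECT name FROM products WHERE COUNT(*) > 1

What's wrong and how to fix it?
Bug: WHERE can't reference COUNT(*); aggregates are computed after WHERE

Fix: GROUP BY name, then filter groups with HAVING COUNT(*) > 1

Corrected query:
SELECT name FROM products GROUP BY name HAVING COUNT(*) > 1

Result:
name
----
Pen 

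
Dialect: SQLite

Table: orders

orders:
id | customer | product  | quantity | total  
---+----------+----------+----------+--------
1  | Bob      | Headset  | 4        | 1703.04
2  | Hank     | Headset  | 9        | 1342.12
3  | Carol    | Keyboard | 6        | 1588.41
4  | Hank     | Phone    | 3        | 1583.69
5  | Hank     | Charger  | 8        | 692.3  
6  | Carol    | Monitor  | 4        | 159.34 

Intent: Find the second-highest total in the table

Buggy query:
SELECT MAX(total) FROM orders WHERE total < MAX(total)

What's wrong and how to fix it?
Bug: MAX(total) on the right of the comparison is an aggregate-in-WHERE error

Fix: Put the inner MAX in a scalar subquery

Corrected query:
SELECT MAX(total) FROM orders WHERE total < (SELECT MAX(total) FROM orders)

Result:
MAX(total)
----------
1588.41   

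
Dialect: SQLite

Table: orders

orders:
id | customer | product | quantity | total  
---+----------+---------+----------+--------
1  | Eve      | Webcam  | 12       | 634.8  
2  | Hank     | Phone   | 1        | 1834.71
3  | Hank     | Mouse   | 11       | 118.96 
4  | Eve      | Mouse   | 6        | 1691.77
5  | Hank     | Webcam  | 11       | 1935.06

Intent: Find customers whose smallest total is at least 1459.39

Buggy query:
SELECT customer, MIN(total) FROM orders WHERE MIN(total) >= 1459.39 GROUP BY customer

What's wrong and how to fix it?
Bug: MIN() in WHERE is a misuse of aggregate

Fix: Replace WHERE with HAVING after the GROUP BY

Corrected query:
SELECT customer, MIN(total) FROM orders GROUP BY customer HAVING MIN(total) >= 1459.39

Result:
(no rows)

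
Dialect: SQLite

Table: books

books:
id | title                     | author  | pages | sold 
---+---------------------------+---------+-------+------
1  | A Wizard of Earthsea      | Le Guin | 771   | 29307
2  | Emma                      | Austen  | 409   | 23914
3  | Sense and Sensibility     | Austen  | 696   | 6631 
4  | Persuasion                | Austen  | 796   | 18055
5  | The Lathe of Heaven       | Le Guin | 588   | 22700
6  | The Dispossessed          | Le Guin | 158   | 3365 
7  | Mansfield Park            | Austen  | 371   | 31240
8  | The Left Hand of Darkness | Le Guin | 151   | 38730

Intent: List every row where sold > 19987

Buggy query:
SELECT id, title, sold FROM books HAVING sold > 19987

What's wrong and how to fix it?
Bug: HAVING filters the output of aggregation, but this query has no GROUP BY and no aggregate functions, so SQLite rejects it (HAVING clause on a non-aggregate query); the condition here is per row

Fix: Use WHERE for row-level filtering

Corrected query:
SELECT id, title, sold FROM books WHERE sold > 19987

Result:
id | title                     | sold 
---+---------------------------+------
1  | A Wizard of Earthsea      | 29307
2  | Emma                      | 23914
5  | The Lathe of Heaven       | 22700
7  | Mansfield Park            | 31240
8  | The Left Hand of Darkness | 38730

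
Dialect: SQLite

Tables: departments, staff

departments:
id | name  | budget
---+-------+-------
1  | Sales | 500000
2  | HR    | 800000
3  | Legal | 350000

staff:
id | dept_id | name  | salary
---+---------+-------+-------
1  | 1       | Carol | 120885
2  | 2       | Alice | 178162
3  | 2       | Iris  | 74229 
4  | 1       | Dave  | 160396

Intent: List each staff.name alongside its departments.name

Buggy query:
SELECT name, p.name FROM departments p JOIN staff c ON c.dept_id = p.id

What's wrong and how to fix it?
Bug: 'name' exists in both joined tables, so the database can't tell which one is meant

Fix: Qualify the column with its table alias (c.name)

Corrected query:
SELECT c.name, p.name FROM departments p JOIN staff c ON c.dept_id = p.id

Result:
name  | name 
------+------
Carol | Sales
Alice | HR   
Iris  | HR   
Dave  | Sales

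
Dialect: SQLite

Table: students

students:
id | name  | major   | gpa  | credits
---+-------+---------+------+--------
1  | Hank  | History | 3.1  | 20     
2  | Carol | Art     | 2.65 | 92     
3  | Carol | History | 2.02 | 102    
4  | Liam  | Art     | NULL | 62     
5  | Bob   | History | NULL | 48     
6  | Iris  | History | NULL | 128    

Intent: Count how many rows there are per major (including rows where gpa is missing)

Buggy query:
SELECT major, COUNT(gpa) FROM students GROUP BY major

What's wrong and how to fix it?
Bug: COUNT(gpa) skips NULLs, so groups with missing gpa are undercounted

Fix: Use COUNT(*) to count all rows regardless of NULL

Corrected query:
SELECT major, COUNT(*) FROM students GROUP BY major

Result:
major   | COUNT(*)
--------+---------
Art     | 2       
History | 4       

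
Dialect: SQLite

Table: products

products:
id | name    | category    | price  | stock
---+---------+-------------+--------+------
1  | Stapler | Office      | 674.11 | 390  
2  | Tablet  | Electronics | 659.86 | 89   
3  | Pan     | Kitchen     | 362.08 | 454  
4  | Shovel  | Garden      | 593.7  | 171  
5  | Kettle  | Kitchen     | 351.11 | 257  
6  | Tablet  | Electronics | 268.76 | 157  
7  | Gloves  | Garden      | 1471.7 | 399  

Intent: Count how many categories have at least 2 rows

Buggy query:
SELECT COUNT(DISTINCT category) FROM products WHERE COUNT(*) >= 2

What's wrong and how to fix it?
Bug: WHERE filters individual rows, not groups, so a group-level COUNT is invalid there

Fix: Group first with HAVING COUNT(*) >= 2, then COUNT the resulting groups

Corrected query:
SELECT COUNT(*) FROM (SELECT category FROM products GROUP BY category HAVING COUNT(*) >= 2)

Result:
COUNT(*)
--------
3       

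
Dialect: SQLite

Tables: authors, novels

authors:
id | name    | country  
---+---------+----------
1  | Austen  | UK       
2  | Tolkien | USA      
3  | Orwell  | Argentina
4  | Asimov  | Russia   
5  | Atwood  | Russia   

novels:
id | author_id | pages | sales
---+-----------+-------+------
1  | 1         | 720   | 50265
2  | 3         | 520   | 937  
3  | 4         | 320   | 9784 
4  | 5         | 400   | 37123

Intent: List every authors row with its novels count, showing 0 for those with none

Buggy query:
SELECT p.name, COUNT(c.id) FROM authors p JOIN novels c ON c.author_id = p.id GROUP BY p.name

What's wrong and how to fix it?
Bug: An inner join excludes parents with zero children

Fix: Use LEFT JOIN so parents without children still appear (COUNT(c.id) gives 0)

Corrected query:
SELECT p.name, COUNT(c.id) FROM authors p LEFT JOIN novels c ON c.author_id = p.id GROUP BY p.name

Result:
name    | COUNT(c.id)
--------+------------
Asimov  | 1          
Atwood  | 1          
Austen  | 1          
Orwell  | 1          
Tolkien | 0          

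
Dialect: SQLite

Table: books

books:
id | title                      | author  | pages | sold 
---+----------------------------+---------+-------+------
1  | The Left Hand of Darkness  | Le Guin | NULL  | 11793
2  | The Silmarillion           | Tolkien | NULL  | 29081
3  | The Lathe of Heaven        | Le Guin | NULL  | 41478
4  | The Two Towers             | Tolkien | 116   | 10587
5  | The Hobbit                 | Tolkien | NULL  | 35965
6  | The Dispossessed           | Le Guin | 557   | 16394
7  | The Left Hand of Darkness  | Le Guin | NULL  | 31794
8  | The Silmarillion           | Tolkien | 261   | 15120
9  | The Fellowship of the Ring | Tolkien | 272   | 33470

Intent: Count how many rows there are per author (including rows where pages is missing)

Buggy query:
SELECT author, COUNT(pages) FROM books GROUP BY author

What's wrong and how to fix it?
Bug: COUNT(column) counts non-NULL values only; rows with NULL pages aren't counted

Fix: Use COUNT(*) to count all rows regardless of NULL

Corrected query:
SELECT author, COUNT(*) FROM books GROUP BY author

Result:
author  | COUNT(*)
--------+---------
Le Guin | 4       
Tolkien | 5       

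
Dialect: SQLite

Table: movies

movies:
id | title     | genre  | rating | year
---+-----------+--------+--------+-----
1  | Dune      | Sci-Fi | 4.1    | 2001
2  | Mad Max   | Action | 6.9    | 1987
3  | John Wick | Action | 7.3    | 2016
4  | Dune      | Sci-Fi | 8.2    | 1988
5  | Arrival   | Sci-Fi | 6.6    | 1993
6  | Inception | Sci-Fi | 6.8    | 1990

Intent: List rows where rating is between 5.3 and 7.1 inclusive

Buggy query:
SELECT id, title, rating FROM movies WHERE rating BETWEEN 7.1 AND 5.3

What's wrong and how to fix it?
Bug: BETWEEN expects the lower bound first; with 7.1 AND 5.3 the range is empty

Fix: Swap the bounds so the smaller value comes first

Corrected query:
SELECT id, title, rating FROM movies WHERE rating BETWEEN 5.3 AND 7.1

Result:
id | title     | rating
---+-----------+-------
2  | Mad Max   | 6.9   
5  | Arrival   | 6.6   
6  | Inception | 6.8   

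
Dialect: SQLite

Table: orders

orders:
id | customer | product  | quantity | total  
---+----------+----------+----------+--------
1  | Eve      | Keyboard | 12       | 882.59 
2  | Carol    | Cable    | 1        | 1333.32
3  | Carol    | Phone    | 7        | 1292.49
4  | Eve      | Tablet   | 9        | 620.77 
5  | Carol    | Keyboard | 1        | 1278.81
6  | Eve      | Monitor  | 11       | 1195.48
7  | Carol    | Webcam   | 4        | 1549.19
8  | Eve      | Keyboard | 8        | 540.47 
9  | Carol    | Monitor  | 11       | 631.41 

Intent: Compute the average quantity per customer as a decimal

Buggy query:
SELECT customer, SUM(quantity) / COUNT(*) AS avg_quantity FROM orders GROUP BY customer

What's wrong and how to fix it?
Bug: SUM(quantity) and COUNT(*) are both integers; the division truncates the fractional part

Fix: Multiply by 1.0 (or CAST to REAL) to force floating-point division

Corrected query:
SELECT customer, SUM(quantity) * 1.0 / COUNT(*) AS avg_quantity FROM orders GROUP BY customer

Result:
customer | avg_quantity
---------+-------------
Carol    | 4.8         
Eve      | 10          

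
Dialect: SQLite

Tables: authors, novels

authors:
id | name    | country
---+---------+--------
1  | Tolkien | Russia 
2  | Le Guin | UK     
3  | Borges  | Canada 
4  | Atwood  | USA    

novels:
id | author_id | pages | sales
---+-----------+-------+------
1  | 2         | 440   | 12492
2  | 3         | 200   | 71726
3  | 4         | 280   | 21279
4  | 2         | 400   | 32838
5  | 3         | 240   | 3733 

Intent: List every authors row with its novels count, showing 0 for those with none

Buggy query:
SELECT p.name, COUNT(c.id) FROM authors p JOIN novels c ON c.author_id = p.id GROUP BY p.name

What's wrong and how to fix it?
Bug: INNER JOIN drops authors rows that have no matching novels rows

Fix: Use LEFT JOIN so parents without children still appear (COUNT(c.id) gives 0)

Corrected query:
SELECT p.name, COUNT(c.id) FROM authors p LEFT JOIN novels c ON c.author_id = p.id GROUP BY p.name

Result:
name    | COUNT(c.id)
--------+------------
Atwood  | 1          
Borges  | 2          
Le Guin | 2          
Tolkien | 0          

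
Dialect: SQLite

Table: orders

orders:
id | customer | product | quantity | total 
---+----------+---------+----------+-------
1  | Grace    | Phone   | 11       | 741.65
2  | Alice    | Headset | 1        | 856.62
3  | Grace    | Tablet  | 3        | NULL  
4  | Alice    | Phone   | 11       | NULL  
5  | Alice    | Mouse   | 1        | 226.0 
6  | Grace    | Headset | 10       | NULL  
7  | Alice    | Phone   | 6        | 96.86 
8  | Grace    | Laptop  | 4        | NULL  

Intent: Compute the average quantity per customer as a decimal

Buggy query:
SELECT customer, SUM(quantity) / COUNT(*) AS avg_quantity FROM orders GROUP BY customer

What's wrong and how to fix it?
Bug: Both operands are integers, so '/' performs integer division and truncates

Fix: Cast one side to REAL so the division keeps the fractional part

Corrected query:
SELECT customer, SUM(quantity) * 1.0 / COUNT(*) AS avg_quantity FROM orders GROUP BY customer

Result:
customer | avg_quantity
---------+-------------
Alice    | 4.75        
Grace    | 7           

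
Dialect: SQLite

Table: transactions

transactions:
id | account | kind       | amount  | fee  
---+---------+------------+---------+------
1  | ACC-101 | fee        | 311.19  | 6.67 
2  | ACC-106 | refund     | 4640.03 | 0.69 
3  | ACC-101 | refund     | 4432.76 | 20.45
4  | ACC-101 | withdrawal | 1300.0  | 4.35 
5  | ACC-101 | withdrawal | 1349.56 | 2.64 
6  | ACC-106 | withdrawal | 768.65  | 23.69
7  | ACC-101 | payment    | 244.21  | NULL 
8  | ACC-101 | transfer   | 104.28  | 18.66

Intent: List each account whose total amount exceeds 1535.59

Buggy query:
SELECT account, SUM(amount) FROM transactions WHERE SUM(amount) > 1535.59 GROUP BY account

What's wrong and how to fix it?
Bug: Aggregate functions cannot appear in a WHERE clause

Fix: Use HAVING (which filters groups after aggregation) instead of WHERE

Corrected query:
SELECT account, SUM(amount) FROM transactions GROUP BY account HAVING SUM(amount) > 1535.59

Result:
account | SUM(amount)
--------+------------
ACC-101 | 7742       
ACC-106 | 5408.68    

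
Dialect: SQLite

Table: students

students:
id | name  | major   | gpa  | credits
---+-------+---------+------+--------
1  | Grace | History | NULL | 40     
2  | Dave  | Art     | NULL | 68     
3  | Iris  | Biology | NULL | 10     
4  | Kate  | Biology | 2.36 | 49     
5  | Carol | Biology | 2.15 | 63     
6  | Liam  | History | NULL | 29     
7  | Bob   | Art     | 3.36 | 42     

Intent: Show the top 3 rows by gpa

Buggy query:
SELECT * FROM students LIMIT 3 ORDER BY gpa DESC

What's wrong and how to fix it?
Bug: ORDER BY cannot follow LIMIT; LIMIT is the final clause

Fix: Swap the clauses: ORDER BY first, then LIMIT

Corrected query:
SELECT * FROM students ORDER BY gpa DESC LIMIT 3

Result:
id | name  | major   | gpa  | credits
---+-------+---------+------+--------
7  | Bob   | Art     | 3.36 | 42     
4  | Kate  | Biology | 2.36 | 49     
5  | Carol | Biology | 2.15 | 63     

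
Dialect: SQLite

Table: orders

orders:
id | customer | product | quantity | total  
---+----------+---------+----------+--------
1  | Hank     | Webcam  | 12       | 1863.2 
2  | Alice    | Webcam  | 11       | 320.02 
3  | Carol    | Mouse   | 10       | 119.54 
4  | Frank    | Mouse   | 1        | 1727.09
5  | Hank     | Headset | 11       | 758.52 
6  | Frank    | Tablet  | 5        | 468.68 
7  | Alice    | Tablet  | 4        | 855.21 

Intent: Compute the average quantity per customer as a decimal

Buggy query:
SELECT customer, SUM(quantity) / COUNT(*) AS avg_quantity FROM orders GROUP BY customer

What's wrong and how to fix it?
Bug: Both operands are integers, so '/' performs integer division and truncates

Fix: Cast one side to REAL so the division keeps the fractional part

Corrected query:
SELECT customer, SUM(quantity) * 1.0 / COUNT(*) AS avg_quantity FROM orders GROUP BY customer

Result:
customer | avg_quantity
---------+-------------
Alice    | 7.5         
Carol    | 10          
Frank    | 3           
Hank     | 11.5        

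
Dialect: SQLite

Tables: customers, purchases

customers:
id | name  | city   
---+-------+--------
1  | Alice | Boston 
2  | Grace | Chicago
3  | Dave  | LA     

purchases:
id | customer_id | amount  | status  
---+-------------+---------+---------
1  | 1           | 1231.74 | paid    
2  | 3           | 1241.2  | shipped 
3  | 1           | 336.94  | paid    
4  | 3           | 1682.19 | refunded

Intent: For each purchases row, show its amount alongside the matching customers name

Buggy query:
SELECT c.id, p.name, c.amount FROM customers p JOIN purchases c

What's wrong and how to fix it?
Bug: Missing join condition: each purchases row is matched to all customers rows instead of just its own

Fix: Specify the join condition linking the foreign key to the parent id

Corrected query:
SELECT c.id, p.name, c.amount FROM customers p JOIN purchases c ON c.customer_id = p.id

Result:
id | name  | amount 
---+-------+--------
1  | Alice | 1231.74
2  | Dave  | 1241.2 
3  | Alice | 336.94 
4  | Dave  | 1682.19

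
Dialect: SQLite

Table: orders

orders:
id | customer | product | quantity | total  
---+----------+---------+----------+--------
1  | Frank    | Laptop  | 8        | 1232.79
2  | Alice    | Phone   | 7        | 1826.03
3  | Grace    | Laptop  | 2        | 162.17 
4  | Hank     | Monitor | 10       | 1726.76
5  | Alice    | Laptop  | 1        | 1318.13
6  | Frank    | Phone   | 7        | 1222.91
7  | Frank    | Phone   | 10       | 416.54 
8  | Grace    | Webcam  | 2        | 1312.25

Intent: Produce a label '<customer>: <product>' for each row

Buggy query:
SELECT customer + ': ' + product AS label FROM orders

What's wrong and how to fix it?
Bug: '+' is numeric addition; on text columns SQLite converts them to 0 instead of concatenating

Fix: Use the || operator for string concatenation

Corrected query:
SELECT customer || ': ' || product AS label FROM orders

Result:
label        
-------------
Frank: Laptop
Alice: Phone 
Grace: Laptop
Hank: Monitor
Alice: Laptop
Frank: Phone 
Frank: Phone 
Grace: Webcam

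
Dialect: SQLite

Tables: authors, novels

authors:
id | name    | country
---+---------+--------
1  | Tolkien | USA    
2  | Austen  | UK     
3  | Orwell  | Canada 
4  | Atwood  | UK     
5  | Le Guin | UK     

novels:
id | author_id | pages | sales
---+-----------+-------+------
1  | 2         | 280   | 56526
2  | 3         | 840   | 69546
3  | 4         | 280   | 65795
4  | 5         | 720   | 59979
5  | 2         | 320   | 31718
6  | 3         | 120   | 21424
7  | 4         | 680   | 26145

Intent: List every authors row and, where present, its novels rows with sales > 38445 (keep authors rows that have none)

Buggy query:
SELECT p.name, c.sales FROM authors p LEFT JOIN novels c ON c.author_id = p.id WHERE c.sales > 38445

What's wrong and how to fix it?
Bug: A WHERE condition on the right-hand table after LEFT JOIN drops unmatched parents

Fix: Put 'c.sales > 38445' in the JOIN's ON clause instead of WHERE

Corrected query:
SELECT p.name, c.sales FROM authors p LEFT JOIN novels c ON c.author_id = p.id AND c.sales > 38445

Result:
name    | sales
--------+------
Tolkien | NULL 
Austen  | 56526
Orwell  | 69546
Atwood  | 65795
Le Guin | 59979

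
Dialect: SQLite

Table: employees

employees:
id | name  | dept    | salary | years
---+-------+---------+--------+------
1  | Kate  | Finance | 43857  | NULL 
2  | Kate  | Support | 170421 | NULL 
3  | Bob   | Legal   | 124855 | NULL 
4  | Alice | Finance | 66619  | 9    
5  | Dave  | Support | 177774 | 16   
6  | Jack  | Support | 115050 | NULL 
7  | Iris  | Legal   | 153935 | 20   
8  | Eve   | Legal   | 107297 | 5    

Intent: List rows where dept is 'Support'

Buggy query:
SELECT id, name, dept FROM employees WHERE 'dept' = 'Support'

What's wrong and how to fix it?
Bug: 'dept' in single quotes is a string literal, not the column; the comparison is literal-vs-literal and never true

Fix: Remove the quotes around the column name (or use double quotes for an identifier)

Corrected query:
SELECT id, name, dept FROM employees WHERE dept = 'Support'

Result:
id | name | dept   
---+------+--------
2  | Kate | Support
5  | Dave | Support
6  | Jack | Support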